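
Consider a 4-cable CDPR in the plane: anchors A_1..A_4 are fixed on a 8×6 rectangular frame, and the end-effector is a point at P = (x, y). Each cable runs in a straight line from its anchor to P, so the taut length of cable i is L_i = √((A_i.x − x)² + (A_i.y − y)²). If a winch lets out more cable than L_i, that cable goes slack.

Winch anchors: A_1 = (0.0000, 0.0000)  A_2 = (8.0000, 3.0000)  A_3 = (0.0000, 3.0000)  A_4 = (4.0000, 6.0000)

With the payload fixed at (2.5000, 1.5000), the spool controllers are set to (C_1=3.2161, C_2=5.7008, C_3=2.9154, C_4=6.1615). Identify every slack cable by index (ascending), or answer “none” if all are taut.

1, 4

i=1: geometric 2.9155 vs commanded 3.2161 ⇒ slack
i=2: geometric 5.7009 vs commanded 5.7008 ⇒ taut
i=3: geometric 2.9155 vs commanded 2.9154 ⇒ taut
i=4: geometric 4.7434 vs commanded 6.1615 ⇒ slack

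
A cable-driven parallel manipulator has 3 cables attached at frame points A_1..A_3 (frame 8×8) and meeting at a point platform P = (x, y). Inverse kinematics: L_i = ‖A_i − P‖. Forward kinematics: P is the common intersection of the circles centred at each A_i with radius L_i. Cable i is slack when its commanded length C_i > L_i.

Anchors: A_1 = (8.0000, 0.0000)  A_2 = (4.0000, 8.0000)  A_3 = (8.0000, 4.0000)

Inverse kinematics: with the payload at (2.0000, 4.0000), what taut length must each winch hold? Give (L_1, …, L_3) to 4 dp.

cable 1: Δx=6.0000, Δy=-4.0000; L_1 = √(Δx²+Δy²) = 7.2111
cable 2: Δx=2.0000, Δy=4.0000; L_2 = √(Δx²+Δy²) = 4.4721
cable 3: Δx=6.0000, Δy=0.0000; L_3 = √(Δx²+Δy²) = 6.0000

(7.2111, 4.4721, 6.0000)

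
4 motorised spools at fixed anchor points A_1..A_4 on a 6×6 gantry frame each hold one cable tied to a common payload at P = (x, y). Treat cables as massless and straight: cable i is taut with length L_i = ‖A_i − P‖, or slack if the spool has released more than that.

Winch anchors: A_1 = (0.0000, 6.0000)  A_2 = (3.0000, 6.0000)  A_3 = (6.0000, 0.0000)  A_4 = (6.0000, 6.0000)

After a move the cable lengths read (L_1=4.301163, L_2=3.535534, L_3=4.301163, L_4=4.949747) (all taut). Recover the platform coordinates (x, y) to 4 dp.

(2.5000, 2.5000)

expand ‖A_i−P‖²=L_i² and subtract eq 1 (c_i ≔ ‖A_i‖²−L_i²)
c_1 = 0.0000+36.0000−18.5000 = 17.5000
eq1−eq2 → [-6.0000  0.0000]·P = -15.0000
eq1−eq3 → [-12.0000  12.0000]·P = 0.0000
eq1−eq4 → [-12.0000  0.0000]·P = -30.0000
2×2 solve → P = (2.5000, 2.5000)
check cable 4: ‖A_4−P‖² = 24.5000 ≈ L_4² = 24.5000 ✓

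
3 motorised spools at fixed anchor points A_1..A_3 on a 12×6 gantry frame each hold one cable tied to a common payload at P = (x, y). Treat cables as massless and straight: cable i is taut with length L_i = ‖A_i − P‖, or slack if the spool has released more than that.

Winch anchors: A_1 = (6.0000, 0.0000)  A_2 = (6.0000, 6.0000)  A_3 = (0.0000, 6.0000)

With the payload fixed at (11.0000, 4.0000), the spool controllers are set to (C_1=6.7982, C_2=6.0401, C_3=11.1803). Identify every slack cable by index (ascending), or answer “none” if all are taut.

i=1: geometric 6.4031 vs commanded 6.7982 ⇒ slack
i=2: geometric 5.3852 vs commanded 6.0401 ⇒ slack
i=3: geometric 11.1803 vs commanded 11.1803 ⇒ taut

1, 2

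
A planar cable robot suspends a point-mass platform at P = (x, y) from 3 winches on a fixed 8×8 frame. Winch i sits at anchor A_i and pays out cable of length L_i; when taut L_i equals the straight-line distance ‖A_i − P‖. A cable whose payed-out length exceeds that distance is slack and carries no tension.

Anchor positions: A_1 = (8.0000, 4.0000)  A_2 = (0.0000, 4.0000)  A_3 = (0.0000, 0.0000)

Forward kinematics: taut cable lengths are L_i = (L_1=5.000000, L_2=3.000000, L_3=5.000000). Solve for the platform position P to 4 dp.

(3.0000, 4.0000)

circle eqns → linear via eq_j − eq_1; set k_j = A_j·A_j − L_j²
k_1 = 64.0000+16.0000−25.0000 = 55.0000
16.0000·x + 0.0000·y = k_1−k_2 = 48.0000
16.0000·x + 8.0000·y = k_1−k_3 = 80.0000
solve first two rows → x=3.0000, y=4.0000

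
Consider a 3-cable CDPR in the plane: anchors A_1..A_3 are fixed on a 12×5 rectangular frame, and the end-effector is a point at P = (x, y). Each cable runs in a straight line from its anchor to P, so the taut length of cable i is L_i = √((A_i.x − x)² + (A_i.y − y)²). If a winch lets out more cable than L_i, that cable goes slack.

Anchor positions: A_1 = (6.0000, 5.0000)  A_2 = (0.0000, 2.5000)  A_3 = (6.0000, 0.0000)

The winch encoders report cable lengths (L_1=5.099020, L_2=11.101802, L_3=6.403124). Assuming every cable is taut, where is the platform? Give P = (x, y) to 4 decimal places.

(11.0000, 4.0000)

circle eqns → linear via eq_j − eq_1; set k_j = A_j·A_j − L_j²
k_1 = 36.0000+25.0000−26.0000 = 35.0000
12.0000·x + 5.0000·y = k_1−k_2 = 152.0000
0.0000·x + 10.0000·y = k_1−k_3 = 40.0000
solve first two rows → x=11.0000, y=4.0000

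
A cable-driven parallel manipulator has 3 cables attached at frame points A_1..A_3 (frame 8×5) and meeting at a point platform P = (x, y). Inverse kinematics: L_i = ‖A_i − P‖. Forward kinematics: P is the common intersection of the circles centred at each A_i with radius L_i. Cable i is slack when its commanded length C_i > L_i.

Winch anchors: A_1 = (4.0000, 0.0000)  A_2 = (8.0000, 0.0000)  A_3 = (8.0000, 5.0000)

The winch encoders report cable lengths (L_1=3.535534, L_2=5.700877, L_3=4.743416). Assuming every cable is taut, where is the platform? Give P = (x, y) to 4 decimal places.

expand ‖A_i−P‖²=L_i² and subtract eq 1 (c_i ≔ ‖A_i‖²−L_i²)
c_1 = 16.0000+0.0000−12.5000 = 3.5000
eq1−eq2 → [-8.0000  0.0000]·P = -28.0000
eq1−eq3 → [-8.0000  -10.0000]·P = -63.0000
2×2 solve → P = (3.5000, 3.5000)

(3.5000, 3.5000)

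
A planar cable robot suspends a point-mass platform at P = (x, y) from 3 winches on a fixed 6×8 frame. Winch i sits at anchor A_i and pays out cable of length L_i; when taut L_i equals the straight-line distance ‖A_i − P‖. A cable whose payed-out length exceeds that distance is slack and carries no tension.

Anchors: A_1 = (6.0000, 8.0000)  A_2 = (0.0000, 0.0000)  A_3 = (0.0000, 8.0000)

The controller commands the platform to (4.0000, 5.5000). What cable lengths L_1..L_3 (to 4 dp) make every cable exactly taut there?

cable 1: Δx=2.0000, Δy=2.5000; L_1 = √(Δx²+Δy²) = 3.2016
cable 2: Δx=-4.0000, Δy=-5.5000; L_2 = √(Δx²+Δy²) = 6.8007
cable 3: Δx=-4.0000, Δy=2.5000; L_3 = √(Δx²+Δy²) = 4.7170

(3.2016, 6.8007, 4.7170)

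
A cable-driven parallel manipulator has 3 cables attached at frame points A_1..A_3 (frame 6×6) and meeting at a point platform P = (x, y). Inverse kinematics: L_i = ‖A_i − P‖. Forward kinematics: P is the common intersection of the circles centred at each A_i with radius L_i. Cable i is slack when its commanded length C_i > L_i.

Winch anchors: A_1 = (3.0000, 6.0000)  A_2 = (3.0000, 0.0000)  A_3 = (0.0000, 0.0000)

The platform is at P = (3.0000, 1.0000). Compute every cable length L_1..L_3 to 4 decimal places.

(5.0000, 1.0000, 3.1623)

cable 1: Δx=0.0000, Δy=5.0000; L_1 = √(Δx²+Δy²) = 5.0000
cable 2: Δx=0.0000, Δy=-1.0000; L_2 = √(Δx²+Δy²) = 1.0000
cable 3: Δx=-3.0000, Δy=-1.0000; L_3 = √(Δx²+Δy²) = 3.1623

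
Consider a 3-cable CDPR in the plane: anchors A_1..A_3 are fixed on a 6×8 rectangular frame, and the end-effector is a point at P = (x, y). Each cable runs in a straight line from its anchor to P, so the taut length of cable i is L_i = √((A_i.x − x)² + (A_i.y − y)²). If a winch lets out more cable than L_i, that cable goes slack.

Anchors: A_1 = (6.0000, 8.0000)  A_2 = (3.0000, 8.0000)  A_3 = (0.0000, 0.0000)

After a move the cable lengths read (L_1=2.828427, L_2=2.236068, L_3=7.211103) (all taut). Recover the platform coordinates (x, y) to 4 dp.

(4.0000, 6.0000)

each cable: (A_i−P)·(A_i−P) = L_i²; let q_i = ‖A_i‖²−L_i²
q_1 = 36.0000+64.0000−8.0000 = 92.0000
row 1: 6.0000x + 0.0000y = 24.0000  (q_2=68.0000)
row 2: 12.0000x + 16.0000y = 144.0000  (q_3=-52.0000)
Cramer on rows 1–2 → x = 4.0000, y = 6.0000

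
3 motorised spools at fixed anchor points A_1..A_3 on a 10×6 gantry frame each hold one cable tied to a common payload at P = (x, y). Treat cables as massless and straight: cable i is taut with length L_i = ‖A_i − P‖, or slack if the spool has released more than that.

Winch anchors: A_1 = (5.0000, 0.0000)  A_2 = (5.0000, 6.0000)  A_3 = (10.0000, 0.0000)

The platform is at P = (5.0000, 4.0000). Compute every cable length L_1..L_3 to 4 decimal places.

cable 1: Δx=0.0000, Δy=-4.0000; L_1 = √(Δx²+Δy²) = 4.0000
cable 2: Δx=0.0000, Δy=2.0000; L_2 = √(Δx²+Δy²) = 2.0000
cable 3: Δx=5.0000, Δy=-4.0000; L_3 = √(Δx²+Δy²) = 6.4031

(4.0000, 2.0000, 6.4031)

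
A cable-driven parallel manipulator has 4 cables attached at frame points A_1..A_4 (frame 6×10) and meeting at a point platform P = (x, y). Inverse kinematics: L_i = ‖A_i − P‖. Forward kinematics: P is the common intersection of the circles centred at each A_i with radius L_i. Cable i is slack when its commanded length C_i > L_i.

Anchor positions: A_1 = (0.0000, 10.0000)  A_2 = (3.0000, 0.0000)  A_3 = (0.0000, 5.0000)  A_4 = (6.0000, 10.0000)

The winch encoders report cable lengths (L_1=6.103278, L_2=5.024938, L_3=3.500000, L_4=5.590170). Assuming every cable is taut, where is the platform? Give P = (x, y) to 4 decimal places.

(3.5000, 5.0000)

circle eqns → linear via eq_j − eq_1; set q_j = A_j·A_j − L_j²
q_1 = 0.0000+100.0000−37.2500 = 62.7500
-6.0000·x + 20.0000·y = q_1−q_2 = 79.0000
0.0000·x + 10.0000·y = q_1−q_3 = 50.0000
-12.0000·x + 0.0000·y = q_1−q_4 = -42.0000
solve first two rows → x=3.5000, y=5.0000
check cable 4: ‖A_4−P‖² = 31.2500 ≈ L_4² = 31.2500 ✓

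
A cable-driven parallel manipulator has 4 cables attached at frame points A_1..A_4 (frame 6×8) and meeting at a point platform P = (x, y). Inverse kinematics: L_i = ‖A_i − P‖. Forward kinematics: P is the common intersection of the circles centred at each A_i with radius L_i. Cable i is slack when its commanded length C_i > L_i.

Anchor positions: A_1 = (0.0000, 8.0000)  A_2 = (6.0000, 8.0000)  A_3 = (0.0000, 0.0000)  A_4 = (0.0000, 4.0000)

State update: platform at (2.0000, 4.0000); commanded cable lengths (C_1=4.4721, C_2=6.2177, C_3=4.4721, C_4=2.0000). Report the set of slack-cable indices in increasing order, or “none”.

2

cable 1: √((-2.0000)²+(4.0000)²)=4.4721, C_1=4.4721: taut
cable 2: √((4.0000)²+(4.0000)²)=5.6569, C_2=6.2177: slack
cable 3: √((-2.0000)²+(-4.0000)²)=4.4721, C_3=4.4721: taut
cable 4: √((-2.0000)²+(0.0000)²)=2.0000, C_4=2.0000: taut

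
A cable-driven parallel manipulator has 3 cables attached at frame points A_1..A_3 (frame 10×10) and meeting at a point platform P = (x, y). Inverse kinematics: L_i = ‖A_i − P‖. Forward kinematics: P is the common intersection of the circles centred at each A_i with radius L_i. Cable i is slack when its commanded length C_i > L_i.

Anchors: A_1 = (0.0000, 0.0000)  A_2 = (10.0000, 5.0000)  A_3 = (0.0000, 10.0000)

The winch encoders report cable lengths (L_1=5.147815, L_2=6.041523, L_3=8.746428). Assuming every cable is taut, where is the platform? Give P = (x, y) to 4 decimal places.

(4.5000, 2.5000)

expand ‖A_i−P‖²=L_i² and subtract eq 1 (k_i ≔ ‖A_i‖²−L_i²)
k_1 = 0.0000+0.0000−26.5000 = -26.5000
eq1−eq2 → [-20.0000  -10.0000]·P = -115.0000
eq1−eq3 → [0.0000  -20.0000]·P = -50.0000
2×2 solve → P = (4.5000, 2.5000)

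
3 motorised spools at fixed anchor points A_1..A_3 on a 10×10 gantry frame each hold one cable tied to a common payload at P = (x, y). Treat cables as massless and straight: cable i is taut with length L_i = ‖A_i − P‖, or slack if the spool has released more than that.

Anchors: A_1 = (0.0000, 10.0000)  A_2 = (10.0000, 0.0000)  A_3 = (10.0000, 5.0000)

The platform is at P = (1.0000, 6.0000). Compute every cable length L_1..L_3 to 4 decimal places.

(4.1231, 10.8167, 9.0554)

L_1: Δ = A_1−P = (-1.0000, 4.0000) → ‖Δ‖ = √17.0000 = 4.1231
L_2: Δ = A_2−P = (9.0000, -6.0000) → ‖Δ‖ = √117.0000 = 10.8167
L_3: Δ = A_3−P = (9.0000, -1.0000) → ‖Δ‖ = √82.0000 = 9.0554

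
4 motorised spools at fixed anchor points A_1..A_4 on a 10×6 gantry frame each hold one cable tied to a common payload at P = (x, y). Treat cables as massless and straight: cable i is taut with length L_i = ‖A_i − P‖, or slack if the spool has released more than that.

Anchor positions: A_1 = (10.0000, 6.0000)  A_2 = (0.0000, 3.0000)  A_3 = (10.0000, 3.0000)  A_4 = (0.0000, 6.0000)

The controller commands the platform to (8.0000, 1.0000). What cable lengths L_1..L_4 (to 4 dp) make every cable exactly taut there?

(5.3852, 8.2462, 2.8284, 9.4340)

L_1 = √((10.0000−8.0000)² + (6.0000−1.0000)²) = 5.3852
L_2 = √((0.0000−8.0000)² + (3.0000−1.0000)²) = 8.2462
L_3 = √((10.0000−8.0000)² + (3.0000−1.0000)²) = 2.8284
L_4 = √((0.0000−8.0000)² + (6.0000−1.0000)²) = 9.4340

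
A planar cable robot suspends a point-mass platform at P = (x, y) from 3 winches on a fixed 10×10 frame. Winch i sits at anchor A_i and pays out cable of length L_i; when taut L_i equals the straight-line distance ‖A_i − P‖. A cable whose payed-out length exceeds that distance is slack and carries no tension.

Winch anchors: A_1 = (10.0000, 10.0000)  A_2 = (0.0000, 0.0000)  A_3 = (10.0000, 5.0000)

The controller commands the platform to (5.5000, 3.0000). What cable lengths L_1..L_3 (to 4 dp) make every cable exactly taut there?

L_1: Δ = A_1−P = (4.5000, 7.0000) → ‖Δ‖ = √69.2500 = 8.3217
L_2: Δ = A_2−P = (-5.5000, -3.0000) → ‖Δ‖ = √39.2500 = 6.2650
L_3: Δ = A_3−P = (4.5000, 2.0000) → ‖Δ‖ = √24.2500 = 4.9244

(8.3217, 6.2650, 4.9244)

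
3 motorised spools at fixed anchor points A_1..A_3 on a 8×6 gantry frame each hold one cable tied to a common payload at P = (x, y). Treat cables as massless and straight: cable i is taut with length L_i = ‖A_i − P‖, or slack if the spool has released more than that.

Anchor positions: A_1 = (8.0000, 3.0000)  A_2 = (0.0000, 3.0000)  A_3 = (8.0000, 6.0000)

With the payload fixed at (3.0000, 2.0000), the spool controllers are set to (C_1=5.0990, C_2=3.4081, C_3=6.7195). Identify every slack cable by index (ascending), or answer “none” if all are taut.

cable 1: L_1 = ‖A_1−P‖ = 5.0990;  C_1 = 5.0990 → taut
cable 2: L_2 = ‖A_2−P‖ = 3.1623;  C_2 = 3.4081 → slack
cable 3: L_3 = ‖A_3−P‖ = 6.4031;  C_3 = 6.7195 → slack

2, 3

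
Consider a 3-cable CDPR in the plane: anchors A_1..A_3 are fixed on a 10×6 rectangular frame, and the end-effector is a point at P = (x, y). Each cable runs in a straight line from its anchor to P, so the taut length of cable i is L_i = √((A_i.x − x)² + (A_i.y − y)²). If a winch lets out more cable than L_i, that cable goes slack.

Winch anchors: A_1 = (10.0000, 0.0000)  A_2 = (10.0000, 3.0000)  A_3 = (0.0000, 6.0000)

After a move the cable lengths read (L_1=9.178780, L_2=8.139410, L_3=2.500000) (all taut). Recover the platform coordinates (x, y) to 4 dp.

circle eqns → linear via eq_j − eq_1; set k_j = A_j·A_j − L_j²
k_1 = 100.0000+0.0000−84.2500 = 15.7500
0.0000·x − 6.0000·y = k_1−k_2 = -27.0000
20.0000·x − 12.0000·y = k_1−k_3 = -14.0000
solve first two rows → x=2.0000, y=4.5000

(2.0000, 4.5000)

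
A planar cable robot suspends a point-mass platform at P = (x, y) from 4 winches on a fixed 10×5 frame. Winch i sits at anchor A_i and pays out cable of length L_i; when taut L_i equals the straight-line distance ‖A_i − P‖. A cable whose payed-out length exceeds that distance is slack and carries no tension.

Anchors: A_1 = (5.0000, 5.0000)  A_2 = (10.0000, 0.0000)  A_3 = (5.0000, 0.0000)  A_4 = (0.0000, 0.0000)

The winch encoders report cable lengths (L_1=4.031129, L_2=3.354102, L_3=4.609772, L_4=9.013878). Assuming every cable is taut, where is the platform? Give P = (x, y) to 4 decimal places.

(8.5000, 3.0000)

expand ‖A_i−P‖²=L_i² and subtract eq 1 (q_i ≔ ‖A_i‖²−L_i²)
q_1 = 25.0000+25.0000−16.2500 = 33.7500
eq1−eq2 → [-10.0000  10.0000]·P = -55.0000
eq1−eq3 → [0.0000  10.0000]·P = 30.0000
eq1−eq4 → [10.0000  10.0000]·P = 115.0000
2×2 solve → P = (8.5000, 3.0000)
check cable 4: ‖A_4−P‖² = 81.2500 ≈ L_4² = 81.2500 ✓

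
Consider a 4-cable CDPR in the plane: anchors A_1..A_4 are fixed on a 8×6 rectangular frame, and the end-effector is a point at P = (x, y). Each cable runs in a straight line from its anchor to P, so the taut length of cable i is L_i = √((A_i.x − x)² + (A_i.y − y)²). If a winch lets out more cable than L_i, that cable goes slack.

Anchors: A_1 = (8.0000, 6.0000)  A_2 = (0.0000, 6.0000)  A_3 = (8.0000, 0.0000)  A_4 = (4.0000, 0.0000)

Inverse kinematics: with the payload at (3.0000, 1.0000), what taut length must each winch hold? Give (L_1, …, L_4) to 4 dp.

L_1 = √((8.0000−3.0000)² + (6.0000−1.0000)²) = 7.0711
L_2 = √((0.0000−3.0000)² + (6.0000−1.0000)²) = 5.8310
L_3 = √((8.0000−3.0000)² + (0.0000−1.0000)²) = 5.0990
L_4 = √((4.0000−3.0000)² + (0.0000−1.0000)²) = 1.4142

(7.0711, 5.8310, 5.0990, 1.4142)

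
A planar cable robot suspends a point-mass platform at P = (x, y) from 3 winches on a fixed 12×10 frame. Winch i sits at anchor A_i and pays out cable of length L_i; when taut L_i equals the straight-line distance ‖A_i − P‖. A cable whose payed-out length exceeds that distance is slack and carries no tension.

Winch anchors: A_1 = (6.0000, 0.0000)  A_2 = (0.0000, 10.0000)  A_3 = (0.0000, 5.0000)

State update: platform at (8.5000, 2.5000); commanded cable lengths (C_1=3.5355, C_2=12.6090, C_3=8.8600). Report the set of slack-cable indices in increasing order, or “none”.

i=1: geometric 3.5355 vs commanded 3.5355 ⇒ taut
i=2: geometric 11.3358 vs commanded 12.6090 ⇒ slack
i=3: geometric 8.8600 vs commanded 8.8600 ⇒ taut

2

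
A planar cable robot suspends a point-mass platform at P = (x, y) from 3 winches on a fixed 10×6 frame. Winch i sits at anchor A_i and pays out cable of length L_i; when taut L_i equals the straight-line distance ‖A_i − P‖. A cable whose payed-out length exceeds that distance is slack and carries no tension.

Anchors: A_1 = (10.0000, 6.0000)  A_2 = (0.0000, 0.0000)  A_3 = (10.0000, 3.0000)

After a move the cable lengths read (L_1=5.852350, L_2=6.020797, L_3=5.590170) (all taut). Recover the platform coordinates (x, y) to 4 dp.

(4.5000, 4.0000)

each cable: (A_i−P)·(A_i−P) = L_i²; let q_i = ‖A_i‖²−L_i²
q_1 = 100.0000+36.0000−34.2500 = 101.7500
row 1: 20.0000x + 12.0000y = 138.0000  (q_2=-36.2500)
row 2: 0.0000x + 6.0000y = 24.0000  (q_3=77.7500)
Cramer on rows 1–2 → x = 4.5000, y = 4.0000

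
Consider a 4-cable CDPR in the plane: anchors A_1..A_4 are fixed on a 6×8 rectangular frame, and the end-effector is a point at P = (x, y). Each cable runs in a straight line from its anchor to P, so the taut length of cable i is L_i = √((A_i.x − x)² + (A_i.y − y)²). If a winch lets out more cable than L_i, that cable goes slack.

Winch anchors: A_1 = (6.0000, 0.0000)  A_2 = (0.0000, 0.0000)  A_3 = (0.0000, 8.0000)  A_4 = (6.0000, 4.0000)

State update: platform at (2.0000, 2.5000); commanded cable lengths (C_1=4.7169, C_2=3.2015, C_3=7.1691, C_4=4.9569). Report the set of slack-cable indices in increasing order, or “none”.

3, 4

cable 1: √((4.0000)²+(-2.5000)²)=4.7170, C_1=4.7169: taut
cable 2: √((-2.0000)²+(-2.5000)²)=3.2016, C_2=3.2015: taut
cable 3: √((-2.0000)²+(5.5000)²)=5.8523, C_3=7.1691: slack
cable 4: √((4.0000)²+(1.5000)²)=4.2720, C_4=4.9569: slack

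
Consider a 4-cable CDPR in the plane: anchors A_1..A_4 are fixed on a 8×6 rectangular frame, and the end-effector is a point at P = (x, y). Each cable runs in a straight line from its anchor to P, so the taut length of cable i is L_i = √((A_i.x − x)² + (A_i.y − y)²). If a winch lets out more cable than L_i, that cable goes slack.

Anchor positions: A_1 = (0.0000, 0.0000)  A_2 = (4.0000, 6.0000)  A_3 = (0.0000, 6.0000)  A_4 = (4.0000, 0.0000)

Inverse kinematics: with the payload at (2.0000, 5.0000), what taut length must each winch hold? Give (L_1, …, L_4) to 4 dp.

(5.3852, 2.2361, 2.2361, 5.3852)

cable 1: Δx=-2.0000, Δy=-5.0000; L_1 = √(Δx²+Δy²) = 5.3852
cable 2: Δx=2.0000, Δy=1.0000; L_2 = √(Δx²+Δy²) = 2.2361
cable 3: Δx=-2.0000, Δy=1.0000; L_3 = √(Δx²+Δy²) = 2.2361
cable 4: Δx=2.0000, Δy=-5.0000; L_4 = √(Δx²+Δy²) = 5.3852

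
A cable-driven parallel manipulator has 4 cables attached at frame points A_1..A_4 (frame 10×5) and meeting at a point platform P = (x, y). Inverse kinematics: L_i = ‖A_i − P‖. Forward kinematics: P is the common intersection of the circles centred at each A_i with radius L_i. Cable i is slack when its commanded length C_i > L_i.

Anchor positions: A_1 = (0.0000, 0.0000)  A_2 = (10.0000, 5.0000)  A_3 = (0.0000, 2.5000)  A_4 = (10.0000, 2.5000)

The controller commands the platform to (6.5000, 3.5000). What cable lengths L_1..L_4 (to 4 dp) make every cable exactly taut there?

(7.3824, 3.8079, 6.5765, 3.6401)

cable 1: Δx=-6.5000, Δy=-3.5000; L_1 = √(Δx²+Δy²) = 7.3824
cable 2: Δx=3.5000, Δy=1.5000; L_2 = √(Δx²+Δy²) = 3.8079
cable 3: Δx=-6.5000, Δy=-1.0000; L_3 = √(Δx²+Δy²) = 6.5765
cable 4: Δx=3.5000, Δy=-1.0000; L_4 = √(Δx²+Δy²) = 3.6401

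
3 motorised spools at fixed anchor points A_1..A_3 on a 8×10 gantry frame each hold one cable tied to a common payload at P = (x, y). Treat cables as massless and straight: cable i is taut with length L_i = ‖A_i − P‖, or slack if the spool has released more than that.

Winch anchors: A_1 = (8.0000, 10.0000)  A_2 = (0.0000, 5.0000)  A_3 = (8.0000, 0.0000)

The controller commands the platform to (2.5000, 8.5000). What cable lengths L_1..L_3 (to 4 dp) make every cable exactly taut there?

(5.7009, 4.3012, 10.1242)

L_1 = √((8.0000−2.5000)² + (10.0000−8.5000)²) = 5.7009
L_2 = √((0.0000−2.5000)² + (5.0000−8.5000)²) = 4.3012
L_3 = √((8.0000−2.5000)² + (0.0000−8.5000)²) = 10.1242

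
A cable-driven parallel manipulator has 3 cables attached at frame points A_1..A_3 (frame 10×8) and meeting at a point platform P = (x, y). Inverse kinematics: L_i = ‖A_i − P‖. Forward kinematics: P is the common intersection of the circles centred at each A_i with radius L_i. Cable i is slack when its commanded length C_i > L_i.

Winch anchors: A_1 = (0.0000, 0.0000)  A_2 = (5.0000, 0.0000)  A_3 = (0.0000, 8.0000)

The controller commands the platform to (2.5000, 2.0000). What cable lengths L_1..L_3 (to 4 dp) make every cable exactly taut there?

(3.2016, 3.2016, 6.5000)

L_1 = √((0.0000−2.5000)² + (0.0000−2.0000)²) = 3.2016
L_2 = √((5.0000−2.5000)² + (0.0000−2.0000)²) = 3.2016
L_3 = √((0.0000−2.5000)² + (8.0000−2.0000)²) = 6.5000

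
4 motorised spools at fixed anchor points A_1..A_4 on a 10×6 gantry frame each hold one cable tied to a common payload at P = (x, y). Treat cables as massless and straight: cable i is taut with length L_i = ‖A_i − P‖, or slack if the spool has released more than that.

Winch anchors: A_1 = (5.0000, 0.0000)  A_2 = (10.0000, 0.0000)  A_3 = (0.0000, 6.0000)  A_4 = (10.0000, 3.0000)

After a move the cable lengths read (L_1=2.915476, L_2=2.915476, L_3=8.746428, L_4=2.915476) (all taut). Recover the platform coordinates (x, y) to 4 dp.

each cable: (A_i−P)·(A_i−P) = L_i²; let c_i = ‖A_i‖²−L_i²
c_1 = 25.0000+0.0000−8.5000 = 16.5000
row 1: -10.0000x + 0.0000y = -75.0000  (c_2=91.5000)
row 2: 10.0000x − 12.0000y = 57.0000  (c_3=-40.5000)
row 3: -10.0000x − 6.0000y = -84.0000  (c_4=100.5000)
Cramer on rows 1–2 → x = 7.5000, y = 1.5000
check cable 4: ‖A_4−P‖² = 8.5000 ≈ L_4² = 8.5000 ✓

(7.5000, 1.5000)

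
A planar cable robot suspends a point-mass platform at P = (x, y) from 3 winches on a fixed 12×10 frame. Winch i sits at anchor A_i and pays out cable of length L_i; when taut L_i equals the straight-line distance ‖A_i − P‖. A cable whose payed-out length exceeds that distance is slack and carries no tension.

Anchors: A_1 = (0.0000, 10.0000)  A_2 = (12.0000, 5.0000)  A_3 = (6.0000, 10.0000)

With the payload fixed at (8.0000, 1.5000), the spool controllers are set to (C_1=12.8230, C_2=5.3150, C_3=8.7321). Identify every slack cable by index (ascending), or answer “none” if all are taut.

cable 1: √((-8.0000)²+(8.5000)²)=11.6726, C_1=12.8230: slack
cable 2: √((4.0000)²+(3.5000)²)=5.3151, C_2=5.3150: taut
cable 3: √((-2.0000)²+(8.5000)²)=8.7321, C_3=8.7321: taut

1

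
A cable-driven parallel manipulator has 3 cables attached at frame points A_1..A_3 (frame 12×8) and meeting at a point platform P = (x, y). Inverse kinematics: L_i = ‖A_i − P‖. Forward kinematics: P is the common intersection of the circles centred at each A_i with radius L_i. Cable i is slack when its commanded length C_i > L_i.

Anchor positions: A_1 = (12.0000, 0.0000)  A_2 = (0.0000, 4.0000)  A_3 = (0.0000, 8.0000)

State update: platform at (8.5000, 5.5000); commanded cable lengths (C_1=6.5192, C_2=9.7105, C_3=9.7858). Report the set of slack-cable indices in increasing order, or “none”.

2, 3

i=1: geometric 6.5192 vs commanded 6.5192 ⇒ taut
i=2: geometric 8.6313 vs commanded 9.7105 ⇒ slack
i=3: geometric 8.8600 vs commanded 9.7858 ⇒ slack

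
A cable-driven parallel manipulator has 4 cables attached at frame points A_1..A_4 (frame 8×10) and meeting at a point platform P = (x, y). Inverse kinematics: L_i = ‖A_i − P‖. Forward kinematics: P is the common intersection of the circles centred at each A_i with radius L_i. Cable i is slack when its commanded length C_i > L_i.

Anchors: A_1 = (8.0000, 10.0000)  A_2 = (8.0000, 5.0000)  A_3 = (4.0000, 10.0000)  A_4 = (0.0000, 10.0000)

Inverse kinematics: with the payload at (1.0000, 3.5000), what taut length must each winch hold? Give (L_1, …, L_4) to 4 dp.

(9.5525, 7.1589, 7.1589, 6.5765)

cable 1: Δx=7.0000, Δy=6.5000; L_1 = √(Δx²+Δy²) = 9.5525
cable 2: Δx=7.0000, Δy=1.5000; L_2 = √(Δx²+Δy²) = 7.1589
cable 3: Δx=3.0000, Δy=6.5000; L_3 = √(Δx²+Δy²) = 7.1589
cable 4: Δx=-1.0000, Δy=6.5000; L_4 = √(Δx²+Δy²) = 6.5765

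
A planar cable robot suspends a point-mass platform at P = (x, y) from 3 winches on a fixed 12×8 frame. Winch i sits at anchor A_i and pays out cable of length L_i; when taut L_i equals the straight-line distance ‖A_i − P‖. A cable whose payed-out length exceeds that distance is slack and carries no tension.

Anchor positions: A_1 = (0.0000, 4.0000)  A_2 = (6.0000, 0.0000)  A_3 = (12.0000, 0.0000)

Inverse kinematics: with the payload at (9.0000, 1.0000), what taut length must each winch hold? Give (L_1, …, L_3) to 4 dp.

L_1: Δ = A_1−P = (-9.0000, 3.0000) → ‖Δ‖ = √90.0000 = 9.4868
L_2: Δ = A_2−P = (-3.0000, -1.0000) → ‖Δ‖ = √10.0000 = 3.1623
L_3: Δ = A_3−P = (3.0000, -1.0000) → ‖Δ‖ = √10.0000 = 3.1623

(9.4868, 3.1623, 3.1623)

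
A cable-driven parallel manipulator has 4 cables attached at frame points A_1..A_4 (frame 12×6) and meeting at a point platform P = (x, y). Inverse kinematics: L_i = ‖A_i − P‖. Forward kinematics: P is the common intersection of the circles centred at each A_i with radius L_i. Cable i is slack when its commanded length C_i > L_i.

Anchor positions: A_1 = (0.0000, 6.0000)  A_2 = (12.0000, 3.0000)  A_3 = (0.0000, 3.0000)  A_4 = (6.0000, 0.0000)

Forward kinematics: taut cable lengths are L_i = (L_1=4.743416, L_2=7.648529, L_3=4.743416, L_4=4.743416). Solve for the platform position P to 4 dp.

(4.5000, 4.5000)

expand ‖A_i−P‖²=L_i² and subtract eq 1 (c_i ≔ ‖A_i‖²−L_i²)
c_1 = 0.0000+36.0000−22.5000 = 13.5000
eq1−eq2 → [-24.0000  6.0000]·P = -81.0000
eq1−eq3 → [0.0000  6.0000]·P = 27.0000
eq1−eq4 → [-12.0000  12.0000]·P = 0.0000
2×2 solve → P = (4.5000, 4.5000)
check cable 4: ‖A_4−P‖² = 22.5000 ≈ L_4² = 22.5000 ✓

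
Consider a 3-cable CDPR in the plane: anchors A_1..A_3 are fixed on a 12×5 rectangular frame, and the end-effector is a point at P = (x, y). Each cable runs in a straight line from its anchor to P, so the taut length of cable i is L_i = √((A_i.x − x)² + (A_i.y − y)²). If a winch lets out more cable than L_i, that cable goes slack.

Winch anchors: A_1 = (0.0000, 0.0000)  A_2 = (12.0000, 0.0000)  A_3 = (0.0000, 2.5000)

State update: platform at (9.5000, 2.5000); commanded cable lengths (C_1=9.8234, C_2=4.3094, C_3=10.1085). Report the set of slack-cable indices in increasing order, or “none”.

2, 3

cable 1: √((-9.5000)²+(-2.5000)²)=9.8234, C_1=9.8234: taut
cable 2: √((2.5000)²+(-2.5000)²)=3.5355, C_2=4.3094: slack
cable 3: √((-9.5000)²+(0.0000)²)=9.5000, C_3=10.1085: slack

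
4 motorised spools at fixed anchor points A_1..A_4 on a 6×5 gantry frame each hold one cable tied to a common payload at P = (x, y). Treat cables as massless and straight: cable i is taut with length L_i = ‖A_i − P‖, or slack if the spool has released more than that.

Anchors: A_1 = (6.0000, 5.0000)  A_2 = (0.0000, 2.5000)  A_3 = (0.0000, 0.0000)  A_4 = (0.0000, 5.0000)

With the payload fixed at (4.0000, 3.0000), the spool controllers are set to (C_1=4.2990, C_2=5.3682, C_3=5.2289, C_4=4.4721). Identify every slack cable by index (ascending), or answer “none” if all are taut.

i=1: geometric 2.8284 vs commanded 4.2990 ⇒ slack
i=2: geometric 4.0311 vs commanded 5.3682 ⇒ slack
i=3: geometric 5.0000 vs commanded 5.2289 ⇒ slack
i=4: geometric 4.4721 vs commanded 4.4721 ⇒ taut

1, 2, 3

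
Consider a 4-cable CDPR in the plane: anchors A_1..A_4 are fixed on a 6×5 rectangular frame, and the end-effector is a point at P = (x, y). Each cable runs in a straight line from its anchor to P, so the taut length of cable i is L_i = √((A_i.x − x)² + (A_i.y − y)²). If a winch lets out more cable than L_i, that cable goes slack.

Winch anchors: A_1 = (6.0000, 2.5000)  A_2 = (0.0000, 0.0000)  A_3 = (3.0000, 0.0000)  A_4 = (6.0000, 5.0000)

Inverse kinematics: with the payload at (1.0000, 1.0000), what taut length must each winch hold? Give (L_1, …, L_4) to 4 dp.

(5.2202, 1.4142, 2.2361, 6.4031)

cable 1: Δx=5.0000, Δy=1.5000; L_1 = √(Δx²+Δy²) = 5.2202
cable 2: Δx=-1.0000, Δy=-1.0000; L_2 = √(Δx²+Δy²) = 1.4142
cable 3: Δx=2.0000, Δy=-1.0000; L_3 = √(Δx²+Δy²) = 2.2361
cable 4: Δx=5.0000, Δy=4.0000; L_4 = √(Δx²+Δy²) = 6.4031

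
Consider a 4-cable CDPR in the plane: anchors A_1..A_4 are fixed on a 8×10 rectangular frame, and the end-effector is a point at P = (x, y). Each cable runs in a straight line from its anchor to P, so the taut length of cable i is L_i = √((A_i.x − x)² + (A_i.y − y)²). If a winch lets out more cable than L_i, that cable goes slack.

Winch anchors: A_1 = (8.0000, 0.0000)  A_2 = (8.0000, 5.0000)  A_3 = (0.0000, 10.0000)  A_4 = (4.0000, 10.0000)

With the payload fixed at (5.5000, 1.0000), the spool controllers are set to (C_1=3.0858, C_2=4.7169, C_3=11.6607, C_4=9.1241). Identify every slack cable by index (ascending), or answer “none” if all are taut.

1, 3

cable 1: √((2.5000)²+(-1.0000)²)=2.6926, C_1=3.0858: slack
cable 2: √((2.5000)²+(4.0000)²)=4.7170, C_2=4.7169: taut
cable 3: √((-5.5000)²+(9.0000)²)=10.5475, C_3=11.6607: slack
cable 4: √((-1.5000)²+(9.0000)²)=9.1241, C_4=9.1241: taut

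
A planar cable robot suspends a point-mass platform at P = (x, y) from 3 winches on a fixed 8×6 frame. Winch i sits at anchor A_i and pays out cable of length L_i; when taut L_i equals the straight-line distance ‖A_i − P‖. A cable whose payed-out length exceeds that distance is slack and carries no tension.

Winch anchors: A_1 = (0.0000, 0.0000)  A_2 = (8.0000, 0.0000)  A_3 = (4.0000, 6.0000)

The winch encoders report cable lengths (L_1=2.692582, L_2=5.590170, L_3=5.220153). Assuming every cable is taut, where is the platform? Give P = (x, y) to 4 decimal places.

(2.5000, 1.0000)

each cable: (A_i−P)·(A_i−P) = L_i²; let k_i = ‖A_i‖²−L_i²
k_1 = 0.0000+0.0000−7.2500 = -7.2500
row 1: -16.0000x + 0.0000y = -40.0000  (k_2=32.7500)
row 2: -8.0000x − 12.0000y = -32.0000  (k_3=24.7500)
Cramer on rows 1–2 → x = 2.5000, y = 1.0000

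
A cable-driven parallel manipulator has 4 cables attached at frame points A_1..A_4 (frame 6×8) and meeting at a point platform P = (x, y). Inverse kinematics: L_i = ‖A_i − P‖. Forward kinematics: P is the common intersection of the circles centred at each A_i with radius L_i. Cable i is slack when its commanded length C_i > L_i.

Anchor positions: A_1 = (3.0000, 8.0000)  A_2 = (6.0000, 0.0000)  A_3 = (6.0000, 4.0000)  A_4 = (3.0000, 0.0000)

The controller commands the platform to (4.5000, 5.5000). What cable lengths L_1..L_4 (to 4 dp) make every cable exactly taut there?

cable 1: Δx=-1.5000, Δy=2.5000; L_1 = √(Δx²+Δy²) = 2.9155
cable 2: Δx=1.5000, Δy=-5.5000; L_2 = √(Δx²+Δy²) = 5.7009
cable 3: Δx=1.5000, Δy=-1.5000; L_3 = √(Δx²+Δy²) = 2.1213
cable 4: Δx=-1.5000, Δy=-5.5000; L_4 = √(Δx²+Δy²) = 5.7009

(2.9155, 5.7009, 2.1213, 5.7009)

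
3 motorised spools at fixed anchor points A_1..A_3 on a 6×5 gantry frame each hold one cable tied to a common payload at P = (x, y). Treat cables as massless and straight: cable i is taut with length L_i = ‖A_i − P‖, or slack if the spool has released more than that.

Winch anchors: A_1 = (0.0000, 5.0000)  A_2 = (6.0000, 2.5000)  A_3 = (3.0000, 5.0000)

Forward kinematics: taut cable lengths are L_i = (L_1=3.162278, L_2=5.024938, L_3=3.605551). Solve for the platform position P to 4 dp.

circle eqns → linear via eq_j − eq_1; set k_j = A_j·A_j − L_j²
k_1 = 0.0000+25.0000−10.0000 = 15.0000
-12.0000·x + 5.0000·y = k_1−k_2 = -2.0000
-6.0000·x + 0.0000·y = k_1−k_3 = -6.0000
solve first two rows → x=1.0000, y=2.0000

(1.0000, 2.0000)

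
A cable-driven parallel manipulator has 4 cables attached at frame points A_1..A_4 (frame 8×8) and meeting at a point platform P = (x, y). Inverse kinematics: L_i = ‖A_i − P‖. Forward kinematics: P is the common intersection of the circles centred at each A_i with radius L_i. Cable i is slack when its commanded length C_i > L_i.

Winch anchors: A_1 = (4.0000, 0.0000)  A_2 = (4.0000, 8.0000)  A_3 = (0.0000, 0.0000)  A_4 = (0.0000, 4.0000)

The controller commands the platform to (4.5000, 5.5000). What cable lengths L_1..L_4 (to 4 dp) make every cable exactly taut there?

L_1 = √((4.0000−4.5000)² + (0.0000−5.5000)²) = 5.5227
L_2 = √((4.0000−4.5000)² + (8.0000−5.5000)²) = 2.5495
L_3 = √((0.0000−4.5000)² + (0.0000−5.5000)²) = 7.1063
L_4 = √((0.0000−4.5000)² + (4.0000−5.5000)²) = 4.7434

(5.5227, 2.5495, 7.1063, 4.7434)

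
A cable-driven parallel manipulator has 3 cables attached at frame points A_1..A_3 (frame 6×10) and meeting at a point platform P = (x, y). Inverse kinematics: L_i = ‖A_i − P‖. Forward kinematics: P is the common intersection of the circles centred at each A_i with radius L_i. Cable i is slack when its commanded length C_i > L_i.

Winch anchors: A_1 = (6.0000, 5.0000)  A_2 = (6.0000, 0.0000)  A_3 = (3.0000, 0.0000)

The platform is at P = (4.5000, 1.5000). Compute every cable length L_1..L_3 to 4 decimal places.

(3.8079, 2.1213, 2.1213)

L_1 = √((6.0000−4.5000)² + (5.0000−1.5000)²) = 3.8079
L_2 = √((6.0000−4.5000)² + (0.0000−1.5000)²) = 2.1213
L_3 = √((3.0000−4.5000)² + (0.0000−1.5000)²) = 2.1213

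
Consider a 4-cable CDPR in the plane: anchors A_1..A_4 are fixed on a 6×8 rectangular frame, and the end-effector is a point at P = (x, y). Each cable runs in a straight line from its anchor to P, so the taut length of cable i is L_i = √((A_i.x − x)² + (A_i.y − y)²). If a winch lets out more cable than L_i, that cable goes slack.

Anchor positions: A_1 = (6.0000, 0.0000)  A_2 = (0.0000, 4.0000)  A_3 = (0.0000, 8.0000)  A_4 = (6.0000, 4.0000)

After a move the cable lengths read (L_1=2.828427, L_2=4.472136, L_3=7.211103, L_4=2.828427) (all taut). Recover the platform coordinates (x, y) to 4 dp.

(4.0000, 2.0000)

expand ‖A_i−P‖²=L_i² and subtract eq 1 (c_i ≔ ‖A_i‖²−L_i²)
c_1 = 36.0000+0.0000−8.0000 = 28.0000
eq1−eq2 → [12.0000  -8.0000]·P = 32.0000
eq1−eq3 → [12.0000  -16.0000]·P = 16.0000
eq1−eq4 → [0.0000  -8.0000]·P = -16.0000
2×2 solve → P = (4.0000, 2.0000)
check cable 4: ‖A_4−P‖² = 8.0000 ≈ L_4² = 8.0000 ✓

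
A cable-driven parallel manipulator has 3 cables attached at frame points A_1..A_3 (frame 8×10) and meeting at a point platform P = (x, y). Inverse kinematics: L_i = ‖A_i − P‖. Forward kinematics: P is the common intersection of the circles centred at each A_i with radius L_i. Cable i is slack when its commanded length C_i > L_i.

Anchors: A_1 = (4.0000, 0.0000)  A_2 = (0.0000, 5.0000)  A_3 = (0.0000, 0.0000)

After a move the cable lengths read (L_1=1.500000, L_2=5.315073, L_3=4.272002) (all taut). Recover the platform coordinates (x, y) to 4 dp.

circle eqns → linear via eq_j − eq_1; set c_j = A_j·A_j − L_j²
c_1 = 16.0000+0.0000−2.2500 = 13.7500
8.0000·x − 10.0000·y = c_1−c_2 = 17.0000
8.0000·x + 0.0000·y = c_1−c_3 = 32.0000
solve first two rows → x=4.0000, y=1.5000

(4.0000, 1.5000)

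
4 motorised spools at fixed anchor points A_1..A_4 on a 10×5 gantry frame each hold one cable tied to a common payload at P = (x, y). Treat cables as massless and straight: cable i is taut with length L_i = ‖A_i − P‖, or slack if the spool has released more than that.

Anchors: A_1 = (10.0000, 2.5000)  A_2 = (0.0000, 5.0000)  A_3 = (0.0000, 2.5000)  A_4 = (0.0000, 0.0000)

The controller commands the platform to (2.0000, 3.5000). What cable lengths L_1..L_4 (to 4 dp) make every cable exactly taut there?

L_1 = √((10.0000−2.0000)² + (2.5000−3.5000)²) = 8.0623
L_2 = √((0.0000−2.0000)² + (5.0000−3.5000)²) = 2.5000
L_3 = √((0.0000−2.0000)² + (2.5000−3.5000)²) = 2.2361
L_4 = √((0.0000−2.0000)² + (0.0000−3.5000)²) = 4.0311

(8.0623, 2.5000, 2.2361, 4.0311)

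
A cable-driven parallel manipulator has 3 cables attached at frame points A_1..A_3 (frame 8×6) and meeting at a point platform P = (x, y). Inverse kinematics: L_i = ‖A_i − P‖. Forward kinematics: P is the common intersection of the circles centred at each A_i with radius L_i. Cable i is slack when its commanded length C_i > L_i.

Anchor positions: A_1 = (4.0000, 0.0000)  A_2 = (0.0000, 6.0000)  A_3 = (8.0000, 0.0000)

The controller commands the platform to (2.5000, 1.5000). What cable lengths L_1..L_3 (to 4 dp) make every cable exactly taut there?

L_1 = √((4.0000−2.5000)² + (0.0000−1.5000)²) = 2.1213
L_2 = √((0.0000−2.5000)² + (6.0000−1.5000)²) = 5.1478
L_3 = √((8.0000−2.5000)² + (0.0000−1.5000)²) = 5.7009

(2.1213, 5.1478, 5.7009)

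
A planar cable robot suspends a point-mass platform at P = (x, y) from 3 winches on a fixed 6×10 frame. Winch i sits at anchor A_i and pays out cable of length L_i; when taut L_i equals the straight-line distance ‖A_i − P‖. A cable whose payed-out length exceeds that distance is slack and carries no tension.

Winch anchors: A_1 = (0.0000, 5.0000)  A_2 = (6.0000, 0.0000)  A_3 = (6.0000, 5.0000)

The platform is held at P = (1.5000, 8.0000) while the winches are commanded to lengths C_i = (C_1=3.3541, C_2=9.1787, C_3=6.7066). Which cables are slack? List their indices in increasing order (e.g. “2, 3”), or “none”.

3

cable 1: L_1 = ‖A_1−P‖ = 3.3541;  C_1 = 3.3541 → taut
cable 2: L_2 = ‖A_2−P‖ = 9.1788;  C_2 = 9.1787 → taut
cable 3: L_3 = ‖A_3−P‖ = 5.4083;  C_3 = 6.7066 → slack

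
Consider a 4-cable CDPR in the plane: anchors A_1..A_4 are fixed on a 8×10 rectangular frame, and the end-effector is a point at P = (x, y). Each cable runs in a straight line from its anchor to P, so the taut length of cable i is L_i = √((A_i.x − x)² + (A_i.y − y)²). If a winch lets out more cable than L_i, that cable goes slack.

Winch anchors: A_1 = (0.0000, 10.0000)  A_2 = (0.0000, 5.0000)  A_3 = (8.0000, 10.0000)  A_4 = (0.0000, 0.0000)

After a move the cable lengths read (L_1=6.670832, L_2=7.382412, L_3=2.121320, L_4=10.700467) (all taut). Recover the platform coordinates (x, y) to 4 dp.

circle eqns → linear via eq_j − eq_1; set k_j = A_j·A_j − L_j²
k_1 = 0.0000+100.0000−44.5000 = 55.5000
0.0000·x + 10.0000·y = k_1−k_2 = 85.0000
-16.0000·x + 0.0000·y = k_1−k_3 = -104.0000
0.0000·x + 20.0000·y = k_1−k_4 = 170.0000
solve first two rows → x=6.5000, y=8.5000
check cable 4: ‖A_4−P‖² = 114.5000 ≈ L_4² = 114.5000 ✓

(6.5000, 8.5000)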